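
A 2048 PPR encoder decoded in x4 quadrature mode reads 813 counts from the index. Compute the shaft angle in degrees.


angle = counts * 360 / (PPR*4) = 813 * 360 / 8192 = 35.7275

35.7275 degrees


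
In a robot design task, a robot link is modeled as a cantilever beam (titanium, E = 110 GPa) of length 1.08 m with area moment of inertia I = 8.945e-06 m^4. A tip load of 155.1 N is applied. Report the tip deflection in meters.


delta = F*L^3/(3*E*I) = 155.1*1.08^3/(3*1.100e+11*8.945e-06)
      = 195.3813312/2951850 = 6.6189e-05

6.6189e-05 m


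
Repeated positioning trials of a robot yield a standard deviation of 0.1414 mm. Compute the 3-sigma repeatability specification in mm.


repeatability = 3*sigma = 3*0.1414 = 0.4242

0.4242 mm


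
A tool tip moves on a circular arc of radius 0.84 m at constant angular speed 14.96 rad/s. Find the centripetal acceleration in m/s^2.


a_c = omega^2 * r = 14.96^2 * 0.84 = 187.9933

187.9933 m/s^2


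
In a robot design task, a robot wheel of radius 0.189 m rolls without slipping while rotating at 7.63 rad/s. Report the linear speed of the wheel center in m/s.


v = omega * r = 7.63 * 0.189 = 1.4421

1.4421 m/s


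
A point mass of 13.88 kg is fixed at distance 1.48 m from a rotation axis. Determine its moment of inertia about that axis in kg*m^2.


I = m*r^2 = 13.88*1.48^2 = 30.4028

30.4028 kg*m^2


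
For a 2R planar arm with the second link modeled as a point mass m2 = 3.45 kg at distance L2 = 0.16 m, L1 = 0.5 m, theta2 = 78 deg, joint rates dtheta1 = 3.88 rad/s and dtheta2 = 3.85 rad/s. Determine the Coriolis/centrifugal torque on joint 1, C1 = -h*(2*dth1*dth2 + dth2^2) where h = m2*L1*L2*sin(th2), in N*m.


h = m2*L1*L2*sin(th2) = 3.45*0.5*0.16*sin(78 deg) = 0.269969
C1 = -h*(2*3.88*3.85 + 3.85^2) = -0.269969*44.6985 = -12.0672

-12.0672 N*m


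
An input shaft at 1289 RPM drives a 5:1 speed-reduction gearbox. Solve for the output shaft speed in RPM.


omega_out = omega_in / N = 1289 / 5 = 257.8000

257.8000 RPM


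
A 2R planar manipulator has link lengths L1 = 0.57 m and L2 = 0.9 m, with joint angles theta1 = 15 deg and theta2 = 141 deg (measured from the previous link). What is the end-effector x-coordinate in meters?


x = L1*cos(th1) + L2*cos(th1+th2) = 0.57*cos(15 deg) + 0.9*cos(156 deg) = -0.2716

-0.2716 m


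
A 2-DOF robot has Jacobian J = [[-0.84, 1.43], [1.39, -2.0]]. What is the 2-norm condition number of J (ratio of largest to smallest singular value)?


JJ^T eigenvalues: trace(JJ^T) = 8.6826, det(JJ^T) = det(J)^2 = 0.09467929
s_max^2 = (8.6826 + sqrt(75.00882560))/2 = 8.67168178
s_min^2 = (8.6826 - sqrt(75.00882560))/2 = 0.01091822
kappa = s_max/s_min = sqrt(8.67168178/0.01091822) = 28.1823

28.1823


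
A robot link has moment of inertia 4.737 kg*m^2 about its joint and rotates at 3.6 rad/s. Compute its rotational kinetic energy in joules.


KE = (1/2)*I*omega^2 = 0.5*4.737*3.6^2 = 30.6958

30.6958 J


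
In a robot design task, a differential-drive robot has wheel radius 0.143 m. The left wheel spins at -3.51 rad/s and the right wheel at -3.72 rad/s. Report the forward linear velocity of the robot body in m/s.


v = r*(wR + wL)/2 = 0.143*(-3.72 + -3.51)/2 = -0.5169

-0.5169 m/s


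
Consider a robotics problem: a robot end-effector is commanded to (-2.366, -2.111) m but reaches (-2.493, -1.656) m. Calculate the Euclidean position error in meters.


dx = -2.493 - (-2.366) = -0.1270, dy = -1.656 - (-2.111) = 0.4550
err = sqrt(0.016129 + 0.207025) = 0.4724

0.4724 m


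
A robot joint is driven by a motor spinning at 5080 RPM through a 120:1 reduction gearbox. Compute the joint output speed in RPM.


omega_joint = omega_motor / N = 5080 / 120 = 42.3333

42.3333 RPM


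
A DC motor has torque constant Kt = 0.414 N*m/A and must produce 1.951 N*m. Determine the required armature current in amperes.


I = tau / Kt = 1.951/0.414 = 4.7126

4.7126 A


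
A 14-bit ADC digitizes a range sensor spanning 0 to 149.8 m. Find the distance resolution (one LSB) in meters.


res = range / 2^n = 149.8/2^14 = 149.8/16384 = 0.0091

0.0091 m


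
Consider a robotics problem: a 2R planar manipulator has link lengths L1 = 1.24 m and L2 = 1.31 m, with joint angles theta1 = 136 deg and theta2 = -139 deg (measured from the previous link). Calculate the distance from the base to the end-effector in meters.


x = L1*cos(th1) + L2*cos(th1+th2) = 0.416223
y = L1*sin(th1) + L2*sin(th1+th2) = 0.792816
d = sqrt(x^2 + y^2) = sqrt(0.173242 + 0.628557) = 0.8954

0.8954 m


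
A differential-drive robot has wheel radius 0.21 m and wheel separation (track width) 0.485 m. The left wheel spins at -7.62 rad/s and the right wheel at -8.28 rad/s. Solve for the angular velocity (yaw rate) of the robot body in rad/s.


omega = r*(wR - wL)/L = 0.21*(-8.28 - (-7.62))/0.485 = -0.2858

-0.2858 rad/s


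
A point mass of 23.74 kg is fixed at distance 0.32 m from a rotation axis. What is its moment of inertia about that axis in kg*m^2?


I = m*r^2 = 23.74*0.32^2 = 2.4310

2.4310 kg*m^2


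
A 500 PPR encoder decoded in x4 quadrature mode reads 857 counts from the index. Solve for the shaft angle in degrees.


angle = counts * 360 / (PPR*4) = 857 * 360 / 2000 = 154.2600

154.2600 degrees


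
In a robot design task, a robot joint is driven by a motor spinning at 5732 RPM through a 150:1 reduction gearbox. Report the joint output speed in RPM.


omega_joint = omega_motor / N = 5732 / 150 = 38.2133

38.2133 RPM


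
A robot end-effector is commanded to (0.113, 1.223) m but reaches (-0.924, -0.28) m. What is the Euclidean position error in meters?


dx = -0.924 - (0.113) = -1.0370, dy = -0.28 - (1.223) = -1.5030
err = sqrt(1.075369 + 2.259009) = 1.8260

1.8260 m


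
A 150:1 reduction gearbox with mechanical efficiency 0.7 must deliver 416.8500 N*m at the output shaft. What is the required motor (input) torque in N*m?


tau_in = tau_out / (N * eta) = 416.8500 / (150 * 0.7) = 3.9700

3.9700 N*m


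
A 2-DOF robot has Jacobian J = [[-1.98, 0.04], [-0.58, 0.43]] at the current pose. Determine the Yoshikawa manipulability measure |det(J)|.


det(J) = -1.98*0.43 - (0.04)*(-0.58) = -0.8282
|det(J)| = 0.8282

0.8282


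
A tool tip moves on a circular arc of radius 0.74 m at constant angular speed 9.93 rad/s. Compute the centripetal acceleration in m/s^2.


a_c = omega^2 * r = 9.93^2 * 0.74 = 72.9676

72.9676 m/s^2


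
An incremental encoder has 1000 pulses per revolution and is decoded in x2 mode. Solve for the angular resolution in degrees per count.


resolution = 360 / (PPR * 2) = 360 / 2000 = 0.1800

0.1800 degrees


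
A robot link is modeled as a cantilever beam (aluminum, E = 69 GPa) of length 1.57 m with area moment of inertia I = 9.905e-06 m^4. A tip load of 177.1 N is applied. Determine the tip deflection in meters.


delta = F*L^3/(3*E*I) = 177.1*1.57^3/(3*6.900e+10*9.905e-06)
      = 685.3580503/2050335 = 3.3427e-04

3.3427e-04 m


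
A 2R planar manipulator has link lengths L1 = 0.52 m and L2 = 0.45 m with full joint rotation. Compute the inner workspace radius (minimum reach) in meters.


r_min = |L1 - L2| = |0.52 - 0.45| = 0.0700

0.0700 m


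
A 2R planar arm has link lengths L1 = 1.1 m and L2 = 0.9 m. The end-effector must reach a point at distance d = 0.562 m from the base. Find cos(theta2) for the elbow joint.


cos(th2) = (d^2 - L1^2 - L2^2)/(2*L1*L2) = (0.562^2 - 1.1^2 - 0.9^2)/(2*1.1*0.9) = -0.8607

-0.8607


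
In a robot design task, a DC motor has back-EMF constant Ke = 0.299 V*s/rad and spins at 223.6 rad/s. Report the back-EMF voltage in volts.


V_emf = Ke * omega = 0.299*223.6 = 66.8564

66.8564 V


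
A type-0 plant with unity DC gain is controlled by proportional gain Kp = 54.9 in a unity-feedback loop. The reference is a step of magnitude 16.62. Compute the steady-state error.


e_ss = R/(1 + Kp) = 16.62/(1 + 54.9) = 16.62/55.9000 = 0.2973

0.2973


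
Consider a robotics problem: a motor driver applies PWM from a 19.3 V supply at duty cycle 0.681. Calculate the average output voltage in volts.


V_avg = V_supply * D = 19.3*0.681 = 13.1433

13.1433 V


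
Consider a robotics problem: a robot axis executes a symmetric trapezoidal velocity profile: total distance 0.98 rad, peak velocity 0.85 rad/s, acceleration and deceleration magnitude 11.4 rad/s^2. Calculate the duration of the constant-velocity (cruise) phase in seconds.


t_acc = v/a = 0.074561 s, d_acc = v^2/(2a) = 0.031689 rad each
d_cruise = 0.98 - 2*0.031689 = 0.916622 rad
t_cruise = d_cruise/v = 0.916622/0.85 = 1.0784

1.0784 s


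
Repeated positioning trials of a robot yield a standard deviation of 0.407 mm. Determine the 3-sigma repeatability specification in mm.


repeatability = 3*sigma = 3*0.407 = 1.2210

1.2210 mm


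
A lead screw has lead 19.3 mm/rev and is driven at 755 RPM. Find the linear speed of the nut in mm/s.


v = lead * (RPM/60) = 19.3*755/60 = 242.8583

242.8583 mm/s


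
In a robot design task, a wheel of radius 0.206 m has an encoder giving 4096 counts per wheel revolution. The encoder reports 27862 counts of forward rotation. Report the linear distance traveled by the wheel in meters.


revs = 27862/4096 = 6.802246
d = revs * 2*pi*r = 6.802246 * 2*pi*0.206 = 8.8044

8.8044 m


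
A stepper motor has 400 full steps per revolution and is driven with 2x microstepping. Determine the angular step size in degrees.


step = 360/(400*2) = 360/800 = 0.4500

0.4500 degrees


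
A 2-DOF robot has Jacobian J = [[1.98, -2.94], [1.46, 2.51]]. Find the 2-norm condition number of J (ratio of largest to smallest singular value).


JJ^T eigenvalues: trace(JJ^T) = 20.9957, det(JJ^T) = det(J)^2 = 85.78834884
s_max^2 = (20.9957 + sqrt(97.66602313))/2 = 15.43915608
s_min^2 = (20.9957 - sqrt(97.66602313))/2 = 5.55654392
kappa = s_max/s_min = sqrt(15.43915608/5.55654392) = 1.6669

1.6669


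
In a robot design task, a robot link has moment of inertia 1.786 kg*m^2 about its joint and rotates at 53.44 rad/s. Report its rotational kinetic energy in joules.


KE = (1/2)*I*omega^2 = 0.5*1.786*53.44^2 = 2550.2594

2550.2594 J


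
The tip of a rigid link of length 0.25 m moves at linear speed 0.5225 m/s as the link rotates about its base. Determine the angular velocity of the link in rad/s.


omega = v / L = 0.5225 / 0.25 = 2.0900

2.0900 rad/s


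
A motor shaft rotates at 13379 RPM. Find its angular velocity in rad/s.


omega = 13379 * 2*pi/60 = 1401.0456

1401.0456 rad/s


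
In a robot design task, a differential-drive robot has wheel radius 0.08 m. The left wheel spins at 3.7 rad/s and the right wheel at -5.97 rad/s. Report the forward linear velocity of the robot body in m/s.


v = r*(wR + wL)/2 = 0.08*(-5.97 + 3.7)/2 = -0.0908

-0.0908 m/s


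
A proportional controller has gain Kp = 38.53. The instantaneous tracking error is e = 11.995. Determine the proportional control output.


u_P = Kp * e = 38.53 * 11.995 = 462.1673

462.1673


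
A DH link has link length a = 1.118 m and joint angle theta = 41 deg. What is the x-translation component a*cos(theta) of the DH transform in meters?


a*cos(theta) = 1.118*cos(41 deg) = 0.8438

0.8438 m


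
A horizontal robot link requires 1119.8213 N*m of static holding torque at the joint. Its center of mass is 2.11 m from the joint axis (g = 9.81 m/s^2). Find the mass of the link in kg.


m = tau / (g*L) = 1119.8213 / (9.81 * 2.11) = 54.1000

54.1000 kg


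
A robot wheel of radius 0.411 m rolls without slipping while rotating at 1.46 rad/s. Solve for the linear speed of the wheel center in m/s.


v = omega * r = 1.46 * 0.411 = 0.6001

0.6001 m/s


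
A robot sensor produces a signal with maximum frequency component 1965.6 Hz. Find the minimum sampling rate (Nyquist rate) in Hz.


f_s,min = 2*f_max = 2*1965.6 = 3931.2000

3931.2000 Hz


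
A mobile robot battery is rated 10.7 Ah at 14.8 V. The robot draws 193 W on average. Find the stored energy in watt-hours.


E = capacity * V = 10.7*14.8 = 158.3600

158.3600 Wh


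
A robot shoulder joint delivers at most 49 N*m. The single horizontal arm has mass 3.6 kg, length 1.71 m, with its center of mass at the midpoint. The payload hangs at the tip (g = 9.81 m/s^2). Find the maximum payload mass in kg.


tau_arm = m_arm*g*(L/2) = 3.6*9.81*1.71/2 = 30.1952 N*m
tau_payload = tau_max - tau_arm = 49 - 30.1952 = 18.8048
m_payload = tau_payload / (g*L) = 18.8048 / (9.81*1.71) = 1.1210

1.1210 kg


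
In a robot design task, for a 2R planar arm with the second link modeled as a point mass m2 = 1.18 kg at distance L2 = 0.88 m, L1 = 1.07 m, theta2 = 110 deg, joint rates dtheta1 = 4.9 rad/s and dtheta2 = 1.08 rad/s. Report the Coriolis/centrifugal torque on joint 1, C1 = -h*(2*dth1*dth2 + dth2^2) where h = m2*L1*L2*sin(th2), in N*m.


h = m2*L1*L2*sin(th2) = 1.18*1.07*0.88*sin(110 deg) = 1.044081
C1 = -h*(2*4.9*1.08 + 1.08^2) = -1.044081*11.7504 = -12.2684

-12.2684 N*m


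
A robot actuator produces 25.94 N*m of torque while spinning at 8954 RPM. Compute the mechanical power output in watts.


omega = 8954 * 2*pi/60 = 937.660687 rad/s
P = tau * omega = 25.94 * 937.660687 = 24322.9182

24322.9182 W


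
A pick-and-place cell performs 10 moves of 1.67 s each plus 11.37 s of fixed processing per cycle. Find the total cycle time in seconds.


T = 10*1.67 + 11.37 = 28.0700

28.0700 s


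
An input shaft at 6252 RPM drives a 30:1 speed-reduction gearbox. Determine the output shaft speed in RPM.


omega_out = omega_in / N = 6252 / 30 = 208.4000

208.4000 RPM


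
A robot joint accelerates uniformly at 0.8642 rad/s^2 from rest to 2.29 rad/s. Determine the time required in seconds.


t = delta_omega / alpha = 2.29 / 0.8642 = 2.6498

2.6498 s


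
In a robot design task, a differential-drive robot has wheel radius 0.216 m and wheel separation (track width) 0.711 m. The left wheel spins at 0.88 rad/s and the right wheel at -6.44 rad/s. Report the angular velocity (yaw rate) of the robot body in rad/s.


omega = r*(wR - wL)/L = 0.216*(-6.44 - (0.88))/0.711 = -2.2238

-2.2238 rad/s


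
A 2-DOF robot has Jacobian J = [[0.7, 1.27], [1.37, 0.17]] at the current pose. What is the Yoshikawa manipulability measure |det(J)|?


det(J) = 0.7*0.17 - (1.27)*(1.37) = -1.6209
|det(J)| = 1.6209

1.6209


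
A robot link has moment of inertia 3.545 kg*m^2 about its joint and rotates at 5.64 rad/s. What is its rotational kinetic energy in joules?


KE = (1/2)*I*omega^2 = 0.5*3.545*5.64^2 = 56.3825

56.3825 J


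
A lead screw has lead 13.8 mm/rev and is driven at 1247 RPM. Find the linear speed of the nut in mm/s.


v = lead * (RPM/60) = 13.8*1247/60 = 286.8100

286.8100 mm/s


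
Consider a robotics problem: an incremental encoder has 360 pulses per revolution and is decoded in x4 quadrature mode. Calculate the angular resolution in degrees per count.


resolution = 360 / (PPR * 4) = 360 / 1440 = 0.2500

0.2500 degrees


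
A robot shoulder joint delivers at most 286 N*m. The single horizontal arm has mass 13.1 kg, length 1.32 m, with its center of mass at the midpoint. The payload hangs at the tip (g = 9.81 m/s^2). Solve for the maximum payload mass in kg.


tau_arm = m_arm*g*(L/2) = 13.1*9.81*1.32/2 = 84.8173 N*m
tau_payload = tau_max - tau_arm = 286 - 84.8173 = 201.1827
m_payload = tau_payload / (g*L) = 201.1827 / (9.81*1.32) = 15.5363

15.5363 kg


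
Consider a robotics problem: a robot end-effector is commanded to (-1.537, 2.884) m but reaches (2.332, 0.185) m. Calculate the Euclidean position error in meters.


dx = 2.332 - (-1.537) = 3.8690, dy = 0.185 - (2.884) = -2.6990
err = sqrt(14.969161 + 7.284601) = 4.7174

4.7174 m


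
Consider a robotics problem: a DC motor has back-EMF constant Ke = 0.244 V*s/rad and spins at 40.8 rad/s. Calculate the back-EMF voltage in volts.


V_emf = Ke * omega = 0.244*40.8 = 9.9552

9.9552 V


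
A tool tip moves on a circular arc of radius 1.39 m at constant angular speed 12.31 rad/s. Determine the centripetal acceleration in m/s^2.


a_c = omega^2 * r = 12.31^2 * 1.39 = 210.6352

210.6352 m/s^2


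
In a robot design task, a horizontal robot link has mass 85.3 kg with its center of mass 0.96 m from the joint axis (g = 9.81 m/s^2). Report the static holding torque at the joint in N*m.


tau = m*g*L = 85.3 * 9.81 * 0.96 = 803.3213

803.3213 N*m


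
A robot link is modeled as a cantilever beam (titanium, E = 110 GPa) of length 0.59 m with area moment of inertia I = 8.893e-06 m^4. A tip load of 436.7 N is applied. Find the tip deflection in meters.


delta = F*L^3/(3*E*I) = 436.7*0.59^3/(3*1.100e+11*8.893e-06)
      = 89.6890093/2934690 = 3.0562e-05

3.0562e-05 m


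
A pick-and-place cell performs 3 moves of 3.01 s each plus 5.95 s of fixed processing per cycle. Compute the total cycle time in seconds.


T = 3*3.01 + 5.95 = 14.9800

14.9800 s


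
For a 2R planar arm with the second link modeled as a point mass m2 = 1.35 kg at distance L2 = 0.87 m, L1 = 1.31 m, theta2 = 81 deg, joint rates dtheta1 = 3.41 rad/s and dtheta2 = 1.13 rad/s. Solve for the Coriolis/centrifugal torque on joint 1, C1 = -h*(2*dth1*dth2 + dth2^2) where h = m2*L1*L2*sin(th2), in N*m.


h = m2*L1*L2*sin(th2) = 1.35*1.31*0.87*sin(81 deg) = 1.519652
C1 = -h*(2*3.41*1.13 + 1.13^2) = -1.519652*8.9835 = -13.6518

-13.6518 N*m


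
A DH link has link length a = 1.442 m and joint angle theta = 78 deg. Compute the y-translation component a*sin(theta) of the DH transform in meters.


a*sin(theta) = 1.442*sin(78 deg) = 1.4105

1.4105 m


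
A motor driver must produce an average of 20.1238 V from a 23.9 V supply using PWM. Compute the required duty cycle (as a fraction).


D = V_avg/V_supply = 20.1238/23.9 = 0.8420

0.8420


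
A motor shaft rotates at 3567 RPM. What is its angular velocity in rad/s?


omega = 3567 * 2*pi/60 = 373.5354

373.5354 rad/s


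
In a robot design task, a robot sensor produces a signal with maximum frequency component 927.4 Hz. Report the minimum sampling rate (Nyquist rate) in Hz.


f_s,min = 2*f_max = 2*927.4 = 1854.8000

1854.8000 Hz


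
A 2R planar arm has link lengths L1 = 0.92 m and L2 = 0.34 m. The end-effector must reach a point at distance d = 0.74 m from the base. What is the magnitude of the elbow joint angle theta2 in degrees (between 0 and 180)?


cos(th2) = (d^2 - L1^2 - L2^2)/(2*L1*L2) = (0.74^2 - 0.92^2 - 0.34^2)/(2*0.92*0.34) = -0.66240409
th2 = acos(-0.66240409) = 131.4835 deg

131.4835 degrees


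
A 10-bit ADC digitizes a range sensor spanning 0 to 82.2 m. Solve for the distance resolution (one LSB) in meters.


res = range / 2^n = 82.2/2^10 = 82.2/1024 = 0.0803

0.0803 m


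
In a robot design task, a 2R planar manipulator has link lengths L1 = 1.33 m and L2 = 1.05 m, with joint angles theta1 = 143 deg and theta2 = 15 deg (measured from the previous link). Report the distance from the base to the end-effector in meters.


x = L1*cos(th1) + L2*cos(th1+th2) = -2.035728
y = L1*sin(th1) + L2*sin(th1+th2) = 1.193751
d = sqrt(x^2 + y^2) = sqrt(4.144188 + 1.425041) = 2.3599

2.3599 m


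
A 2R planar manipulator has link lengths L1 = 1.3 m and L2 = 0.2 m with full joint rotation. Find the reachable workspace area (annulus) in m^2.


r_max = L1 + L2 = 1.5000, r_min = |L1 - L2| = 1.1000
A = pi*(r_max^2 - r_min^2) = pi*(2.2500 - 1.2100) = 3.2673

3.2673 m^2


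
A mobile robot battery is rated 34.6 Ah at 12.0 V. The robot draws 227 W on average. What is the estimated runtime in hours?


E = 34.6*12.0 = 415.2000 Wh
t = E/P = 415.2000/227 = 1.8291

1.8291 hours


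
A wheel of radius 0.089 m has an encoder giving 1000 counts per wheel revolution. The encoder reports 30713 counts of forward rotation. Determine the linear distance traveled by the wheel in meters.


revs = 30713/1000 = 30.713000
d = revs * 2*pi*r = 30.713000 * 2*pi*0.089 = 17.1748

17.1748 m


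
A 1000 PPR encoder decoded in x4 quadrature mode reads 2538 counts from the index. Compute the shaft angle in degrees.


angle = counts * 360 / (PPR*4) = 2538 * 360 / 4000 = 228.4200

228.4200 degrees


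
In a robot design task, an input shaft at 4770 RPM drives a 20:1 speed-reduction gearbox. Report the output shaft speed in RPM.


omega_out = omega_in / N = 4770 / 20 = 238.5000

238.5000 RPM


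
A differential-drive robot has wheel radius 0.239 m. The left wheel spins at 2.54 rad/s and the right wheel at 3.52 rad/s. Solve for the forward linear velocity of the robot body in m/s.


v = r*(wR + wL)/2 = 0.239*(3.52 + 2.54)/2 = 0.7242

0.7242 m/s


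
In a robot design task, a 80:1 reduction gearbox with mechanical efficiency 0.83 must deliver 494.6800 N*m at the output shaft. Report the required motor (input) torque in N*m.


tau_in = tau_out / (N * eta) = 494.6800 / (80 * 0.83) = 7.4500

7.4500 N*m


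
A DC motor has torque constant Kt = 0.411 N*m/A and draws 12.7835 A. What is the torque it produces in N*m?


tau = Kt * I = 0.411*12.7835 = 5.2540

5.2540 N*m


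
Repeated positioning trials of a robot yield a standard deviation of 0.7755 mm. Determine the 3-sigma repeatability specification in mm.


repeatability = 3*sigma = 3*0.7755 = 2.3265

2.3265 mm


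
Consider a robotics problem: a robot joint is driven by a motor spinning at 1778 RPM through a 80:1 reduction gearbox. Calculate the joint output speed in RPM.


omega_joint = omega_motor / N = 1778 / 80 = 22.2250

22.2250 RPM


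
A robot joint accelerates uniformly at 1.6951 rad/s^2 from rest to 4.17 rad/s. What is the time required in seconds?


t = delta_omega / alpha = 4.17 / 1.6951 = 2.4600

2.4600 s


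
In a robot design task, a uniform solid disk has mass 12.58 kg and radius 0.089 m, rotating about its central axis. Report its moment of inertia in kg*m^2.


I = (1/2)*m*R^2 = 0.5*12.58*0.089^2 = 0.0498

0.0498 kg*m^2


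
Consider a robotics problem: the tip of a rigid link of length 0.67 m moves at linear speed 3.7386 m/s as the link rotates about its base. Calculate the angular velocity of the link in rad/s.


omega = v / L = 3.7386 / 0.67 = 5.5800

5.5800 rad/s


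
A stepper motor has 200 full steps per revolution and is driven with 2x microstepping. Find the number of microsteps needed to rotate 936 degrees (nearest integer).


step_size = 360/(200*2) = 360/400 = 0.900000 deg
n = 936/(360/400) = 936*400/360 = 1040

1040 steps


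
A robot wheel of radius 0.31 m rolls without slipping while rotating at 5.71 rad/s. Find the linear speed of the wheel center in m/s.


v = omega * r = 5.71 * 0.31 = 1.7701

1.7701 m/s


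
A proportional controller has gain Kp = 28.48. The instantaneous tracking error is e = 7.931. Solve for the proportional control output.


u_P = Kp * e = 28.48 * 7.931 = 225.8749

225.8749


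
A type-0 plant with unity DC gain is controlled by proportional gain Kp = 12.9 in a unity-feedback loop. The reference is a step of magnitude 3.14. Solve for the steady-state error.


e_ss = R/(1 + Kp) = 3.14/(1 + 12.9) = 3.14/13.9000 = 0.2259

0.2259


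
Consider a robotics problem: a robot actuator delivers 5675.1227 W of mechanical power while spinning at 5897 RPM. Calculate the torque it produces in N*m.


omega = 5897 * 2*pi/60 = 617.532396 rad/s
tau = P / omega = 5675.1227 / 617.532396 = 9.1900

9.1900 N*m


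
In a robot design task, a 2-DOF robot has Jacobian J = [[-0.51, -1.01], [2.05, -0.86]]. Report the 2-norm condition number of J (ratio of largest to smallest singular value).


JJ^T eigenvalues: trace(JJ^T) = 6.2223, det(JJ^T) = det(J)^2 = 6.29558281
s_max^2 = (6.2223 + sqrt(13.53468605))/2 = 4.95062588
s_min^2 = (6.2223 - sqrt(13.53468605))/2 = 1.27167412
kappa = s_max/s_min = sqrt(4.95062588/1.27167412) = 1.9731

1.9731


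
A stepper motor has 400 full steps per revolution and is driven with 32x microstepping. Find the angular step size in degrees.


step = 360/(400*32) = 360/12800 = 0.0281

0.0281 degrees


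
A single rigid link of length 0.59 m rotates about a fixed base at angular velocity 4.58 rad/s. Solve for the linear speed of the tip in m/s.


v = L*omega = 0.59 * 4.58 = 2.7022

2.7022 m/s


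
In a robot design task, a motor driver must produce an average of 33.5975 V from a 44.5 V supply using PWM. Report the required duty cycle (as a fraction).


D = V_avg/V_supply = 33.5975/44.5 = 0.7550

0.7550


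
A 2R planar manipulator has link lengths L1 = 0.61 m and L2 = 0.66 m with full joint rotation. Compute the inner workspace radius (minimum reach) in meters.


r_min = |L1 - L2| = |0.61 - 0.66| = 0.0500

0.0500 m


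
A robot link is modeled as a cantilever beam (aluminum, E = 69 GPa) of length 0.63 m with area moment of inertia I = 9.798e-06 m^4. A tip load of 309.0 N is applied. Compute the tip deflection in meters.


delta = F*L^3/(3*E*I) = 309.0*0.63^3/(3*6.900e+10*9.798e-06)
      = 77.264523/2028186 = 3.8095e-05

3.8095e-05 m


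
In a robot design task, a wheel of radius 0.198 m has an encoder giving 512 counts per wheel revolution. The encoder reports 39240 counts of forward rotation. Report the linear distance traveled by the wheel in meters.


revs = 39240/512 = 76.640625
d = revs * 2*pi*r = 76.640625 * 2*pi*0.198 = 95.3464

95.3464 m


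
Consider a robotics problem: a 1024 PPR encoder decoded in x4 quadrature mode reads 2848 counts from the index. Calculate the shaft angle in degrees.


angle = counts * 360 / (PPR*4) = 2848 * 360 / 4096 = 250.3125

250.3125 degrees


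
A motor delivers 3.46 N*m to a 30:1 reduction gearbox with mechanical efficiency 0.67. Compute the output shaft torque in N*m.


tau_out = tau_in * N * eta = 3.46 * 30 * 0.67 = 69.5460

69.5460 N*m


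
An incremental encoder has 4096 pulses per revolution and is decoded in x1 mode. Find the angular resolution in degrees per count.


resolution = 360 / (PPR * 1) = 360 / 4096 = 0.0879

0.0879 degrees


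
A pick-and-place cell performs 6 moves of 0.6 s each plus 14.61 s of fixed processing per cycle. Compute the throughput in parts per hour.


T_cycle = 6*0.6 + 14.61 = 18.2100 s
rate = 3600/T = 197.6936

197.6936 parts/hour


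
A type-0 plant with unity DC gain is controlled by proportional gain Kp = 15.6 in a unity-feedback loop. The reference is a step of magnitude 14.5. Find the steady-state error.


e_ss = R/(1 + Kp) = 14.5/(1 + 15.6) = 14.5/16.6000 = 0.8735

0.8735


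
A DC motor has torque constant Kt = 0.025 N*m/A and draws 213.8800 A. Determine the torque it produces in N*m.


tau = Kt * I = 0.025*213.8800 = 5.3470

5.3470 N*m


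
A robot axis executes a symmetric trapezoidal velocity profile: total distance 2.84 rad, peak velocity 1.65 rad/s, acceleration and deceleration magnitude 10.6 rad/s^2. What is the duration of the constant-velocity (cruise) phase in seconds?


t_acc = v/a = 0.155660 s, d_acc = v^2/(2a) = 0.128420 rad each
d_cruise = 2.84 - 2*0.128420 = 2.583160 rad
t_cruise = d_cruise/v = 2.583160/1.65 = 1.5656

1.5656 s


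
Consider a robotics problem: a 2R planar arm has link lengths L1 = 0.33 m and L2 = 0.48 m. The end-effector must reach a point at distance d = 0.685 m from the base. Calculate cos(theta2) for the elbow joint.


cos(th2) = (d^2 - L1^2 - L2^2)/(2*L1*L2) = (0.685^2 - 0.33^2 - 0.48^2)/(2*0.33*0.48) = 0.4101

0.4101


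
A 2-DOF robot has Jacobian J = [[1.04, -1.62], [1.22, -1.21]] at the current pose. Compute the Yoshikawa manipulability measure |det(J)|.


det(J) = 1.04*-1.21 - (-1.62)*(1.22) = 0.7180
|det(J)| = 0.7180

0.7180


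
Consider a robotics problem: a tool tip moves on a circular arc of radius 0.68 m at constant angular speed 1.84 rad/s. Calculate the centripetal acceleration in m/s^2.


a_c = omega^2 * r = 1.84^2 * 0.68 = 2.3022

2.3022 m/s^2


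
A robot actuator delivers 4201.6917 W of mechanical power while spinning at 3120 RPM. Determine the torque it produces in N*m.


omega = 3120 * 2*pi/60 = 326.725636 rad/s
tau = P / omega = 4201.6917 / 326.725636 = 12.8600

12.8600 N*m


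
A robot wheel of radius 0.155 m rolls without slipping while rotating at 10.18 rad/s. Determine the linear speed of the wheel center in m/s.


v = omega * r = 10.18 * 0.155 = 1.5779

1.5779 m/s


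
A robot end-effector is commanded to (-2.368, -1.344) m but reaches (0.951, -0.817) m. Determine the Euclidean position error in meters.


dx = 0.951 - (-2.368) = 3.3190, dy = -0.817 - (-1.344) = 0.5270
err = sqrt(11.015761 + 0.277729) = 3.3606

3.3606 m


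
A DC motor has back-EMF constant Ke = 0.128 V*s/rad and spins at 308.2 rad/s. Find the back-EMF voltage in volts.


V_emf = Ke * omega = 0.128*308.2 = 39.4496

39.4496 V


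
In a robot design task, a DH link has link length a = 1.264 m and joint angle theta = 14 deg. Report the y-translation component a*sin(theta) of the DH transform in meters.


a*sin(theta) = 1.264*sin(14 deg) = 0.3058

0.3058 m


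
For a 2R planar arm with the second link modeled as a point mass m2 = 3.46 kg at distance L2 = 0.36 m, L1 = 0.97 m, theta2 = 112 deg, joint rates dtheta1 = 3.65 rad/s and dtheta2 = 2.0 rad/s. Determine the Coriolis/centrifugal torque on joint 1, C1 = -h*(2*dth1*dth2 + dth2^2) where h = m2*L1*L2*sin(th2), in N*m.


h = m2*L1*L2*sin(th2) = 3.46*0.97*0.36*sin(112 deg) = 1.120253
C1 = -h*(2*3.65*2.0 + 2.0^2) = -1.120253*18.6000 = -20.8367

-20.8367 N*m


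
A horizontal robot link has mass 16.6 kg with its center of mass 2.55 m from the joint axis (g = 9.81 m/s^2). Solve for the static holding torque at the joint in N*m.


tau = m*g*L = 16.6 * 9.81 * 2.55 = 415.2573

415.2573 N*m


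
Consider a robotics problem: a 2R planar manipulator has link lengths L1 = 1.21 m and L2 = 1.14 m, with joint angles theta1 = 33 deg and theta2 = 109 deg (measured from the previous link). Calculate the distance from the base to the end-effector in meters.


x = L1*cos(th1) + L2*cos(th1+th2) = 0.116459
y = L1*sin(th1) + L2*sin(th1+th2) = 1.360867
d = sqrt(x^2 + y^2) = sqrt(0.013563 + 1.851959) = 1.3658

1.3658 m


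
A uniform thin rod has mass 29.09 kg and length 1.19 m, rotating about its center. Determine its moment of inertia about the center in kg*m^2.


I = (1/12)*m*L^2 = (1/12)*29.09*1.19^2 = 3.4329

3.4329 kg*m^2


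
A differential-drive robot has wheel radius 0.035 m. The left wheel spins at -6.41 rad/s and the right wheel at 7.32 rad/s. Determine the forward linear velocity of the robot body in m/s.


v = r*(wR + wL)/2 = 0.035*(7.32 + -6.41)/2 = 0.0159

0.0159 m/s


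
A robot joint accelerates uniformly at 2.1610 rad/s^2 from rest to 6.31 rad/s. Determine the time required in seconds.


t = delta_omega / alpha = 6.31 / 2.1610 = 2.9199

2.9199 s


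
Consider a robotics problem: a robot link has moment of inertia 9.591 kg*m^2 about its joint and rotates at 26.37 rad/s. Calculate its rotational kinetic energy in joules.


KE = (1/2)*I*omega^2 = 0.5*9.591*26.37^2 = 3334.6799

3334.6799 J


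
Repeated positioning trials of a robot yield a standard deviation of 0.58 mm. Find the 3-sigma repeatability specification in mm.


repeatability = 3*sigma = 3*0.58 = 1.7400

1.7400 mm


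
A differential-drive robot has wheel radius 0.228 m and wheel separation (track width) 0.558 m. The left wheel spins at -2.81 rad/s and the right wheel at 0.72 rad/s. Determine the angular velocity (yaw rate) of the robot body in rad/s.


omega = r*(wR - wL)/L = 0.228*(0.72 - (-2.81))/0.558 = 1.4424

1.4424 rad/s


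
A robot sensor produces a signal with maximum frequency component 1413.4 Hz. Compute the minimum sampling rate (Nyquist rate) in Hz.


f_s,min = 2*f_max = 2*1413.4 = 2826.8000

2826.8000 Hz


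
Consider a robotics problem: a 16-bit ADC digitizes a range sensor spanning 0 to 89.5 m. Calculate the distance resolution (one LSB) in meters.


res = range / 2^n = 89.5/2^16 = 89.5/65536 = 0.0014

0.0014 m


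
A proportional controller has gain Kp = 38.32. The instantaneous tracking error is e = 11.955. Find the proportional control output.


u_P = Kp * e = 38.32 * 11.955 = 458.1156

458.1156


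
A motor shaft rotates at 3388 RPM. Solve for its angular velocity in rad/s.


omega = 3388 * 2*pi/60 = 354.7905

354.7905 rad/s


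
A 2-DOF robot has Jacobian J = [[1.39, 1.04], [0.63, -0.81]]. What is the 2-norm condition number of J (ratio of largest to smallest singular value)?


JJ^T eigenvalues: trace(JJ^T) = 4.0667, det(JJ^T) = det(J)^2 = 3.17231721
s_max^2 = (4.0667 + sqrt(3.84878005))/2 = 3.01426540
s_min^2 = (4.0667 - sqrt(3.84878005))/2 = 1.05243460
kappa = s_max/s_min = sqrt(3.01426540/1.05243460) = 1.6924

1.6924


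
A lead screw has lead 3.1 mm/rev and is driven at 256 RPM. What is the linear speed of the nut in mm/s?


v = lead * (RPM/60) = 3.1*256/60 = 13.2267

13.2267 mm/s


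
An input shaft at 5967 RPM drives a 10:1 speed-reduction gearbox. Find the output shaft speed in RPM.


omega_out = omega_in / N = 5967 / 10 = 596.7000

596.7000 RPM


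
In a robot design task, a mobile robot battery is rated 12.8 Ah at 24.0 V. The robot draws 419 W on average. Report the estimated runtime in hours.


E = 12.8*24.0 = 307.2000 Wh
t = E/P = 307.2000/419 = 0.7332

0.7332 hours


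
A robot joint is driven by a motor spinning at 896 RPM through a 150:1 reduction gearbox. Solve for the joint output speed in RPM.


omega_joint = omega_motor / N = 896 / 150 = 5.9733

5.9733 RPM


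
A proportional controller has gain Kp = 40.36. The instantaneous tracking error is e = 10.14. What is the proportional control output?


u_P = Kp * e = 40.36 * 10.14 = 409.2504

409.2504


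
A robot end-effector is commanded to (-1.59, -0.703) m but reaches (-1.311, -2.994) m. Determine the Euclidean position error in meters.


dx = -1.311 - (-1.59) = 0.2790, dy = -2.994 - (-0.703) = -2.2910
err = sqrt(0.077841 + 5.248681) = 2.3079

2.3079 m


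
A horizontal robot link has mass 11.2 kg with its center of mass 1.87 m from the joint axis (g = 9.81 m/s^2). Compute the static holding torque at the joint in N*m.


tau = m*g*L = 11.2 * 9.81 * 1.87 = 205.4606

205.4606 N*m


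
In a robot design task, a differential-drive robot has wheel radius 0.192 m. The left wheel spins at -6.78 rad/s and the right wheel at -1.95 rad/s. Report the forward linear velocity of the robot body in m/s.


v = r*(wR + wL)/2 = 0.192*(-1.95 + -6.78)/2 = -0.8381

-0.8381 m/s


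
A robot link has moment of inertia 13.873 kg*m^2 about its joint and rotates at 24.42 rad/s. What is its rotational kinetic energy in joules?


KE = (1/2)*I*omega^2 = 0.5*13.873*24.42^2 = 4136.4874

4136.4874 J


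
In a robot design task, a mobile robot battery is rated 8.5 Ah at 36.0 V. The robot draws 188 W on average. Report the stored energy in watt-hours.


E = capacity * V = 8.5*36.0 = 306.0000

306.0000 Wh


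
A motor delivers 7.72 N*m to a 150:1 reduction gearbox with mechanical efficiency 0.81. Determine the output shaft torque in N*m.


tau_out = tau_in * N * eta = 7.72 * 150 * 0.81 = 937.9800

937.9800 N*m


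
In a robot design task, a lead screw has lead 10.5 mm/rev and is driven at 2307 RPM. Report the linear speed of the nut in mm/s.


v = lead * (RPM/60) = 10.5*2307/60 = 403.7250

403.7250 mm/s


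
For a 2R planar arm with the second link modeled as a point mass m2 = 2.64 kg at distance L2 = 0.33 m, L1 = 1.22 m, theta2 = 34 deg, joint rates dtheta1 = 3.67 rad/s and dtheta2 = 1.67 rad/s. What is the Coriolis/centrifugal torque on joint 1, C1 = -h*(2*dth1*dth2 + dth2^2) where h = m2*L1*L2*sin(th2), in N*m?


h = m2*L1*L2*sin(th2) = 2.64*1.22*0.33*sin(34 deg) = 0.594346
C1 = -h*(2*3.67*1.67 + 1.67^2) = -0.594346*15.0467 = -8.9429

-8.9429 N*m


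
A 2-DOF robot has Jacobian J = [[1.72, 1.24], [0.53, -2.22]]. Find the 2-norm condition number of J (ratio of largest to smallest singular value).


JJ^T eigenvalues: trace(JJ^T) = 9.7053, det(JJ^T) = det(J)^2 = 20.03099536
s_max^2 = (9.7053 + sqrt(14.06886665))/2 = 6.72807440
s_min^2 = (9.7053 - sqrt(14.06886665))/2 = 2.97722560
kappa = s_max/s_min = sqrt(6.72807440/2.97722560) = 1.5033

1.5033


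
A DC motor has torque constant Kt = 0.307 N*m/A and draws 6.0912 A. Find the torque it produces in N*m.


tau = Kt * I = 0.307*6.0912 = 1.8700

1.8700 N*m


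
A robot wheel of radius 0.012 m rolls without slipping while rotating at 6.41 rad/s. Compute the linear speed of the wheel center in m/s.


v = omega * r = 6.41 * 0.012 = 0.0769

0.0769 m/s


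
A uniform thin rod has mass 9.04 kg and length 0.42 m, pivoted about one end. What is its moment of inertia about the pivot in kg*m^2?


I = (1/3)*m*L^2 = (1/3)*9.04*0.42^2 = 0.5316

0.5316 kg*m^2


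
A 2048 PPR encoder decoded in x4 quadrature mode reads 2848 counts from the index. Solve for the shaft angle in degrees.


angle = counts * 360 / (PPR*4) = 2848 * 360 / 8192 = 125.1562

125.1562 degrees


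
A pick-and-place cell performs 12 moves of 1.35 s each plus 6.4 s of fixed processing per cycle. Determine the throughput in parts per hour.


T_cycle = 12*1.35 + 6.4 = 22.6000 s
rate = 3600/T = 159.2920

159.2920 parts/hour


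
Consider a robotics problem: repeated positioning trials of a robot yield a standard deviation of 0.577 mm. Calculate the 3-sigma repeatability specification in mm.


repeatability = 3*sigma = 3*0.577 = 1.7310

1.7310 mm


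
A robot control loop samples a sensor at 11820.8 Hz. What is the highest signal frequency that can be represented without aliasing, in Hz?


f_max = f_s/2 = 11820.8/2 = 5910.4000

5910.4000 Hz


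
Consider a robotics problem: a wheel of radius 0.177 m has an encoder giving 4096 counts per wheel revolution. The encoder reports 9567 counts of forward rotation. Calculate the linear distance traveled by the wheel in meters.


revs = 9567/4096 = 2.335693
d = revs * 2*pi*r = 2.335693 * 2*pi*0.177 = 2.5976

2.5976 m


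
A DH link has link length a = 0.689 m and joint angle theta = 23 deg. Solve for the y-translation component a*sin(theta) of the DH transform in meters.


a*sin(theta) = 0.689*sin(23 deg) = 0.2692

0.2692 m


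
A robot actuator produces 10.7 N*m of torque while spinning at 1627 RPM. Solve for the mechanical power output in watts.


omega = 1627 * 2*pi/60 = 170.379042 rad/s
P = tau * omega = 10.7 * 170.379042 = 1823.0557

1823.0557 W


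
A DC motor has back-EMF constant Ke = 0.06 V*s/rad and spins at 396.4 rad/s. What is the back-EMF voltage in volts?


V_emf = Ke * omega = 0.06*396.4 = 23.7840

23.7840 V


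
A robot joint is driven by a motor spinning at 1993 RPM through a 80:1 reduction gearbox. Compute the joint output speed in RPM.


omega_joint = omega_motor / N = 1993 / 80 = 24.9125

24.9125 RPM


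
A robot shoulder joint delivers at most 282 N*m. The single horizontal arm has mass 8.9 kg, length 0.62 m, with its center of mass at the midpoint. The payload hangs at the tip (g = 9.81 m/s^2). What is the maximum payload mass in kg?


tau_arm = m_arm*g*(L/2) = 8.9*9.81*0.62/2 = 27.0658 N*m
tau_payload = tau_max - tau_arm = 282 - 27.0658 = 254.9342
m_payload = tau_payload / (g*L) = 254.9342 / (9.81*0.62) = 41.9148

41.9148 kg


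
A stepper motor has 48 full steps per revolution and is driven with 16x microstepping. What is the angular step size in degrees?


step = 360/(48*16) = 360/768 = 0.4688

0.4688 degrees


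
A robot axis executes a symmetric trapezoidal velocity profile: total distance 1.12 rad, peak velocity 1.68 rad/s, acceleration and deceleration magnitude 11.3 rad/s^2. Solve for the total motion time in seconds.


t_acc = v/a = 1.68/11.3 = 0.148673 s
d_acc = v^2/(2a) = 0.124885 rad (each ramp)
d_cruise = 1.12 - 2*0.124885 = 0.870230 rad
t_cruise = 0.870230/1.68 = 0.517994 s
t_total = 2*0.148673 + 0.517994 = 0.8153

0.8153 s
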